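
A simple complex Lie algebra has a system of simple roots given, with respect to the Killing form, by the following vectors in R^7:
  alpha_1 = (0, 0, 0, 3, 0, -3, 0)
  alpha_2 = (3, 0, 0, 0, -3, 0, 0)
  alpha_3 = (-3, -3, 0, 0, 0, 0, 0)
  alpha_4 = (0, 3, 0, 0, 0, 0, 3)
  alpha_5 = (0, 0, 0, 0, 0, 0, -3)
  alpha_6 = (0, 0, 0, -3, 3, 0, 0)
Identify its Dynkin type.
B6

Compute the Cartan integers a_ij = 2(alpha_i, alpha_j)/(alpha_j, alpha_j); the resulting 6x6 Cartan matrix is
[[2, 0, 0, 0, 0, -1], [0, 2, -1, 0, 0, -1], [0, -1, 2, -1, 0, 0], [0, 0, -1, 2, -2, 0], [0, 0, 0, -1, 2, 0], [-1, -1, 0, 0, 0, 2]].
The roots have two lengths (squared-length ratio 2:1); the short ones are alpha_{5}. The associated Dynkin diagram is a chain of 6 nodes with a double edge at one end; the terminal node there is the unique short simple root (B_6), so the type is B_6 (the algebra so(13)).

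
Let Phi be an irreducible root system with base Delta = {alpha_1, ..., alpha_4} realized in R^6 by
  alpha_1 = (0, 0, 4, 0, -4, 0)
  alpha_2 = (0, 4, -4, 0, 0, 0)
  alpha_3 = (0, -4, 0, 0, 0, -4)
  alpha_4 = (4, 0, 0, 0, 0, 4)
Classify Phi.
A_4

Compute the Cartan integers a_ij = 2(alpha_i, alpha_j)/(alpha_j, alpha_j); the resulting 4x4 Cartan matrix is
[[2, -1, 0, 0], [-1, 2, -1, 0], [0, -1, 2, -1], [0, 0, -1, 2]].
All simple roots have the same length, so the diagram is simply laced. The associated Dynkin diagram is a chain of 4 nodes with single edges (A_4), so the type is A_4 (the algebra sl(5)).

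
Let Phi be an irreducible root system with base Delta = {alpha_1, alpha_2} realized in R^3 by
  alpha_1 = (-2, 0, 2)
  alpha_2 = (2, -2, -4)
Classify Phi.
type G_2

Compute the Cartan integers a_ij = 2(alpha_i, alpha_j)/(alpha_j, alpha_j); the resulting 2x2 Cartan matrix is
[[2, -1], [-3, 2]].
The roots have two lengths (squared-length ratio 3:1); the short ones are alpha_{1}. The associated Dynkin diagram is two nodes joined by a triple edge (G_2), so the type is G_2.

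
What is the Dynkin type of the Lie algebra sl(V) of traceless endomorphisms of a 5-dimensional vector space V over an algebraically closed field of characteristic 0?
type A_4

This is sl(5), which has dimension 5^2 - 1 = 24 and rank 5 - 1 = 4 (a Cartan subalgebra is the diagonal traceless matrices). In the classification of classical Lie algebras, the special linear algebra sl(n+1) has type A_n; here n = 4, so the Dynkin diagram is a chain of 4 nodes with single edges (A_4). Hence the type is A_4.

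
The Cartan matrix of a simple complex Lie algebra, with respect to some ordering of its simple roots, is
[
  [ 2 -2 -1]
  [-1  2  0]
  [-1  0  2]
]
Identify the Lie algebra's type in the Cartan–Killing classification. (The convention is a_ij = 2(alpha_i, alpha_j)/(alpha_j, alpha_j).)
B_3 (so(7))

The matrix has rank 3 with 2's on the diagonal. Reading the off-diagonal entries as Dynkin edges (a single edge where a_ij = a_ji = -1; a double or triple edge where a_ij * a_ji = 2 or 3), the diagram is a chain of 3 nodes with a double edge at one end; the terminal node there is the unique short simple root (B_3). One simple-root ordering that puts it in standard form is (alpha_3, alpha_1, alpha_2). So the algebra is type B_3, i.e. so(7).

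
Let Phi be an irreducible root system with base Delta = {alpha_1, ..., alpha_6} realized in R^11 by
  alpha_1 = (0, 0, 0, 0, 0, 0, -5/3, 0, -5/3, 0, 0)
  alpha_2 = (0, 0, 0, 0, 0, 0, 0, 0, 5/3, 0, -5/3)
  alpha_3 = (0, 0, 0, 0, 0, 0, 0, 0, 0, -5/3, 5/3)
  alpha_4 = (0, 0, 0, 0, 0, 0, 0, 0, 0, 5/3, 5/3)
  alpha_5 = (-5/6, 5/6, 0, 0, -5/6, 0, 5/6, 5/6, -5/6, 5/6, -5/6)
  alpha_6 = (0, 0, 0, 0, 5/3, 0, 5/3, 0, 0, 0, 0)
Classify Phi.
E_6

Compute the Cartan integers a_ij = 2(alpha_i, alpha_j)/(alpha_j, alpha_j); the resulting 6x6 Cartan matrix is
[[2, -1, 0, 0, 0, -1], [-1, 2, -1, -1, 0, 0], [0, -1, 2, 0, -1, 0], [0, -1, 0, 2, 0, 0], [0, 0, -1, 0, 2, 0], [-1, 0, 0, 0, 0, 2]].
All simple roots have the same length, so the diagram is simply laced. The associated Dynkin diagram is a chain of 5 nodes with one extra node attached to the third node from one end (E_6), so the type is E_6.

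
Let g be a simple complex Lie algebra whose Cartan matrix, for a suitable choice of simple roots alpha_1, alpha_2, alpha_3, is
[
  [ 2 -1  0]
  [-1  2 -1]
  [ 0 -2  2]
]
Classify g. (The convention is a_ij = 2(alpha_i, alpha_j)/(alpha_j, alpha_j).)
C_3 (sp(6))

The matrix has rank 3 with 2's on the diagonal. Reading the off-diagonal entries as Dynkin edges (a single edge where a_ij = a_ji = -1; a double or triple edge where a_ij * a_ji = 2 or 3), the diagram is a chain of 3 nodes with a double edge at one end; the terminal node there is the unique long simple root (C_3). One simple-root ordering that puts it in standard form is (alpha_1, alpha_2, alpha_3). So the algebra is type C_3, i.e. sp(6).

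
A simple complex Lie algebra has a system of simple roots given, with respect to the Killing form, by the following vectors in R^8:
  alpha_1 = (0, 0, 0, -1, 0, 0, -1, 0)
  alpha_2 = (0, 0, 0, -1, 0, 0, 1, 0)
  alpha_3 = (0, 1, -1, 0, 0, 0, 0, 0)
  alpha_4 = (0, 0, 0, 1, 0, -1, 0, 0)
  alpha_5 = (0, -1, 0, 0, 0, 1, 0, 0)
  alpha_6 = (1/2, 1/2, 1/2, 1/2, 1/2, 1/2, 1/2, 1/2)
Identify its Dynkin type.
Compute the Cartan integers a_ij = 2(alpha_i, alpha_j)/(alpha_j, alpha_j); the resulting 6x6 Cartan matrix is
[[2, 0, 0, -1, 0, -1], [0, 2, 0, -1, 0, 0], [0, 0, 2, 0, -1, 0], [-1, -1, 0, 2, -1, 0], [0, 0, -1, -1, 2, 0], [-1, 0, 0, 0, 0, 2]].
All simple roots have the same length, so the diagram is simply laced. The associated Dynkin diagram is a chain of 5 nodes with one extra node attached to the third node from one end (E_6), so the type is E_6.

type E_6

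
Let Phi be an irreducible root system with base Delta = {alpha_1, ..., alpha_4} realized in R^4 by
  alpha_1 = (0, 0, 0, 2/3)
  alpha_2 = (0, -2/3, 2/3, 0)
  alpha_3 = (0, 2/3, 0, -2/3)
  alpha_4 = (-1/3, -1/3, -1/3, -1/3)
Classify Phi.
type F_4

Compute the Cartan integers a_ij = 2(alpha_i, alpha_j)/(alpha_j, alpha_j); the resulting 4x4 Cartan matrix is
[[2, 0, -1, -1], [0, 2, -1, 0], [-2, -1, 2, 0], [-1, 0, 0, 2]].
The roots have two lengths (squared-length ratio 2:1); the short ones are alpha_{1,4}. The associated Dynkin diagram is a chain of 4 nodes with a double edge between the middle two (F_4), so the type is F_4.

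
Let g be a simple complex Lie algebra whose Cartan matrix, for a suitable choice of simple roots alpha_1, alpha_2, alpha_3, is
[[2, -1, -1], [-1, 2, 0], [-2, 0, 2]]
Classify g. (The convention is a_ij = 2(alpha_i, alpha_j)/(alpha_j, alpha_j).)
C_3 (sp(6))

The matrix has rank 3 with 2's on the diagonal. Reading the off-diagonal entries as Dynkin edges (a single edge where a_ij = a_ji = -1; a double or triple edge where a_ij * a_ji = 2 or 3), the diagram is a chain of 3 nodes with a double edge at one end; the terminal node there is the unique long simple root (C_3). One simple-root ordering that puts it in standard form is (alpha_2, alpha_1, alpha_3). So the algebra is type C_3, i.e. sp(6).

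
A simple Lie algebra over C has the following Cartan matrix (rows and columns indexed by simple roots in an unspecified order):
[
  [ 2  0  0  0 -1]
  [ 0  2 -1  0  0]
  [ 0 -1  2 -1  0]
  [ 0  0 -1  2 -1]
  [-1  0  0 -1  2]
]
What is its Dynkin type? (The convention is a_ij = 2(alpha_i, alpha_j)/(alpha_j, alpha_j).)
The matrix has rank 5 with 2's on the diagonal. Reading the off-diagonal entries as Dynkin edges (a single edge where a_ij = a_ji = -1; a double or triple edge where a_ij * a_ji = 2 or 3), the diagram is a chain of 5 nodes with single edges (A_5). One simple-root ordering that puts it in standard form is (alpha_2, alpha_3, alpha_4, alpha_5, alpha_1). So the algebra is type A_5, i.e. sl(6).

type A_5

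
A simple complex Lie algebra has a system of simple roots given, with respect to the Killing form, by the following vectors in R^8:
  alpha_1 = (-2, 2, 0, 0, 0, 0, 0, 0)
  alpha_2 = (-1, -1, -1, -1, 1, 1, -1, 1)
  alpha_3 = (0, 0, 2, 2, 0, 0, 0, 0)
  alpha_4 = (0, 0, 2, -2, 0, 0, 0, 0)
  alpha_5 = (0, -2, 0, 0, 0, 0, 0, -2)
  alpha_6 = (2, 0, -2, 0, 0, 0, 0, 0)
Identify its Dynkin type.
type E_6

Compute the Cartan integers a_ij = 2(alpha_i, alpha_j)/(alpha_j, alpha_j); the resulting 6x6 Cartan matrix is
[[2, 0, 0, 0, -1, -1], [0, 2, -1, 0, 0, 0], [0, -1, 2, 0, 0, -1], [0, 0, 0, 2, 0, -1], [-1, 0, 0, 0, 2, 0], [-1, 0, -1, -1, 0, 2]].
All simple roots have the same length, so the diagram is simply laced. The associated Dynkin diagram is a chain of 5 nodes with one extra node attached to the third node from one end (E_6), so the type is E_6.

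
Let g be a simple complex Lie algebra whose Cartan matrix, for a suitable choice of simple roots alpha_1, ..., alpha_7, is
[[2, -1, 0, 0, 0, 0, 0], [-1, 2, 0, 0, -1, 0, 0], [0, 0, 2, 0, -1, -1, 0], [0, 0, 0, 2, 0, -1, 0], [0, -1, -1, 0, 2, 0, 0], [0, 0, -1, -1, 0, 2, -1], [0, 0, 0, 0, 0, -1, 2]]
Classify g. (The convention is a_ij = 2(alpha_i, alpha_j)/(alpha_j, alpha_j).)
The matrix has rank 7 with 2's on the diagonal. Reading the off-diagonal entries as Dynkin edges (a single edge where a_ij = a_ji = -1; a double or triple edge where a_ij * a_ji = 2 or 3), the diagram is a chain of 5 nodes with a fork of two nodes at one end (D_7). One simple-root ordering that puts it in standard form is (alpha_1, alpha_2, alpha_5, alpha_3, alpha_6, alpha_4, alpha_7). So the algebra is type D_7, i.e. so(14).

D7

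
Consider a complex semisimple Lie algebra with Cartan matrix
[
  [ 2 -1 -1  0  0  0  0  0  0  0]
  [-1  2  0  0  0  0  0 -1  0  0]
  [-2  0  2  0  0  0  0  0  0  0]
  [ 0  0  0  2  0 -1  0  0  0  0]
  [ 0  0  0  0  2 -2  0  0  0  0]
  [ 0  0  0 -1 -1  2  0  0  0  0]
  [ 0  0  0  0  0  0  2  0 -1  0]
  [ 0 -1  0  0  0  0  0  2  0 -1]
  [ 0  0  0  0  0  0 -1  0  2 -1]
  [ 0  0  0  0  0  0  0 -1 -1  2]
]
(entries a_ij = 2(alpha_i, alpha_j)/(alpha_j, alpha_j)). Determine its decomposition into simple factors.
type C_3 + type C_7

The diagram associated to this matrix has two connected components: the simple roots {alpha_4, alpha_5, alpha_6} form a chain of 3 nodes with a double edge at one end; the terminal node there is the unique long simple root (C_3), and {alpha_1, alpha_2, alpha_3, alpha_7, alpha_8, alpha_9, alpha_10} form a chain of 7 nodes with a double edge at one end; the terminal node there is the unique long simple root (C_7). A semisimple Lie algebra decomposes uniquely as the direct sum of simple ideals, one per connected component of its Dynkin diagram, so g ≅ C_3 ⊕ C_7 (dimension 21 + 105 = 126).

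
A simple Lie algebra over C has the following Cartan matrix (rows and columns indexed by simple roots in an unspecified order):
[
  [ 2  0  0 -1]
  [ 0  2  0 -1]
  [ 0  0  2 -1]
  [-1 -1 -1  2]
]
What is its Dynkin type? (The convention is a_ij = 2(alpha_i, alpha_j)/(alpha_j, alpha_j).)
The matrix has rank 4 with 2's on the diagonal. Reading the off-diagonal entries as Dynkin edges (a single edge where a_ij = a_ji = -1; a double or triple edge where a_ij * a_ji = 2 or 3), the diagram is a chain of 2 nodes with a fork of two nodes at one end (D_4). One simple-root ordering that puts it in standard form is (alpha_3, alpha_4, alpha_2, alpha_1). So the algebra is type D_4, i.e. so(8).

type D_4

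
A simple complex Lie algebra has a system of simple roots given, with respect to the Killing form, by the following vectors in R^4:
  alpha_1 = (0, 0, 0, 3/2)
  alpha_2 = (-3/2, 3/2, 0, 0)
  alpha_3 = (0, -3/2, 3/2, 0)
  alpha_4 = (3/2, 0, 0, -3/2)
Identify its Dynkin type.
Compute the Cartan integers a_ij = 2(alpha_i, alpha_j)/(alpha_j, alpha_j); the resulting 4x4 Cartan matrix is
[[2, 0, 0, -1], [0, 2, -1, -1], [0, -1, 2, 0], [-2, -1, 0, 2]].
The roots have two lengths (squared-length ratio 2:1); the short ones are alpha_{1}. The associated Dynkin diagram is a chain of 4 nodes with a double edge at one end; the terminal node there is the unique short simple root (B_4), so the type is B_4 (the algebra so(9)).

B4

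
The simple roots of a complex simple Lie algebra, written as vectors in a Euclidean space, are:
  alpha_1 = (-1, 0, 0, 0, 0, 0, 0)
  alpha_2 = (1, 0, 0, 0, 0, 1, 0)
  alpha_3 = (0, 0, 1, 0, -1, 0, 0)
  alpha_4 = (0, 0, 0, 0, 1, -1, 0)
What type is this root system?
type B_4

Compute the Cartan integers a_ij = 2(alpha_i, alpha_j)/(alpha_j, alpha_j); the resulting 4x4 Cartan matrix is
[[2, -1, 0, 0], [-2, 2, 0, -1], [0, 0, 2, -1], [0, -1, -1, 2]].
The roots have two lengths (squared-length ratio 2:1); the short ones are alpha_{1}. The associated Dynkin diagram is a chain of 4 nodes with a double edge at one end; the terminal node there is the unique short simple root (B_4), so the type is B_4 (the algebra so(9)).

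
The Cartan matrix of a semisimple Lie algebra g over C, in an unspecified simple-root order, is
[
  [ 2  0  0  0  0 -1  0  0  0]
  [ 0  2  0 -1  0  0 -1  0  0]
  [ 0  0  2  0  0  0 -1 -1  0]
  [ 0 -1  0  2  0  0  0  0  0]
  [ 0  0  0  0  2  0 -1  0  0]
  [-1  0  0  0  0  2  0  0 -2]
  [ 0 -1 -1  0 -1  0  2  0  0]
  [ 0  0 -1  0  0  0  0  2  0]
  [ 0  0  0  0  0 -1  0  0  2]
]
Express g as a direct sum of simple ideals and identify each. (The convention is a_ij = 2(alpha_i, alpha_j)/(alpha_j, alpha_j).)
B_3 (so(7)) + E_6

The diagram associated to this matrix has two connected components: the simple roots {alpha_1, alpha_6, alpha_9} form a chain of 3 nodes with a double edge at one end; the terminal node there is the unique short simple root (B_3), and {alpha_2, alpha_3, alpha_4, alpha_5, alpha_7, alpha_8} form a chain of 5 nodes with one extra node attached to the third node from one end (E_6). A semisimple Lie algebra decomposes uniquely as the direct sum of simple ideals, one per connected component of its Dynkin diagram, so g ≅ B_3 ⊕ E_6 (dimension 21 + 78 = 99).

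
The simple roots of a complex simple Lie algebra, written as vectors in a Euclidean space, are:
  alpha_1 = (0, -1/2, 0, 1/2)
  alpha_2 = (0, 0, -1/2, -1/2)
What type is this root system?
A_2

Compute the Cartan integers a_ij = 2(alpha_i, alpha_j)/(alpha_j, alpha_j); the resulting 2x2 Cartan matrix is
[[2, -1], [-1, 2]].
All simple roots have the same length, so the diagram is simply laced. The associated Dynkin diagram is a chain of 2 nodes with single edges (A_2), so the type is A_2 (the algebra sl(3)).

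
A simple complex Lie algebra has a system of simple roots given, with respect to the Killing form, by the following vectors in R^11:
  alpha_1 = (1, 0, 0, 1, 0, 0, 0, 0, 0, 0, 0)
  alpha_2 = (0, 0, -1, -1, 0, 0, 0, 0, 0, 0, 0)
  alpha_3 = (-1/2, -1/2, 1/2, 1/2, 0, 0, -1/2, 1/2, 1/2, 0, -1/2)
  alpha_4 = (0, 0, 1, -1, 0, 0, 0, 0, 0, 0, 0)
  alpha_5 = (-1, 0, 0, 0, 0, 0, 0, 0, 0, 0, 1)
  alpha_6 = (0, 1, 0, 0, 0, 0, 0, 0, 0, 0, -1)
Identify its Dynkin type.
E_6

Compute the Cartan integers a_ij = 2(alpha_i, alpha_j)/(alpha_j, alpha_j); the resulting 6x6 Cartan matrix is
[[2, -1, 0, -1, -1, 0], [-1, 2, -1, 0, 0, 0], [0, -1, 2, 0, 0, 0], [-1, 0, 0, 2, 0, 0], [-1, 0, 0, 0, 2, -1], [0, 0, 0, 0, -1, 2]].
All simple roots have the same length, so the diagram is simply laced. The associated Dynkin diagram is a chain of 5 nodes with one extra node attached to the third node from one end (E_6), so the type is E_6.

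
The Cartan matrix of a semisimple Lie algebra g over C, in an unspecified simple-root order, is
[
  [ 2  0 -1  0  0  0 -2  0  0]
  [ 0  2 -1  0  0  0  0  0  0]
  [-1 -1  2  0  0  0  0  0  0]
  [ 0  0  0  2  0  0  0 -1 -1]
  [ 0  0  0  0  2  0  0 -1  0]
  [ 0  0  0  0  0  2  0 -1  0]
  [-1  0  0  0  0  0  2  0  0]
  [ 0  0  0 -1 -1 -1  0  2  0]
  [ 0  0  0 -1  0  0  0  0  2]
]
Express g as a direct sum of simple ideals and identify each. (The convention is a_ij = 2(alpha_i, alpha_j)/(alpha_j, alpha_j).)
The diagram associated to this matrix has two connected components: the simple roots {alpha_1, alpha_2, alpha_3, alpha_7} form a chain of 4 nodes with a double edge at one end; the terminal node there is the unique short simple root (B_4), and {alpha_4, alpha_5, alpha_6, alpha_8, alpha_9} form a chain of 3 nodes with a fork of two nodes at one end (D_5). A semisimple Lie algebra decomposes uniquely as the direct sum of simple ideals, one per connected component of its Dynkin diagram, so g ≅ B_4 ⊕ D_5 (dimension 36 + 45 = 81).

type B_4 ⊕ type D_5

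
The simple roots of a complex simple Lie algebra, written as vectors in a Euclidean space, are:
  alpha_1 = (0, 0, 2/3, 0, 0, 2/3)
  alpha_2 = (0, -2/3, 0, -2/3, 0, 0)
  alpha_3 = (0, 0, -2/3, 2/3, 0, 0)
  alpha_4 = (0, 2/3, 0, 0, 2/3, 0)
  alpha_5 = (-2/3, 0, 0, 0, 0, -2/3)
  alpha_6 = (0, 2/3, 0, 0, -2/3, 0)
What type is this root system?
Compute the Cartan integers a_ij = 2(alpha_i, alpha_j)/(alpha_j, alpha_j); the resulting 6x6 Cartan matrix is
[[2, 0, -1, 0, -1, 0], [0, 2, -1, -1, 0, -1], [-1, -1, 2, 0, 0, 0], [0, -1, 0, 2, 0, 0], [-1, 0, 0, 0, 2, 0], [0, -1, 0, 0, 0, 2]].
All simple roots have the same length, so the diagram is simply laced. The associated Dynkin diagram is a chain of 4 nodes with a fork of two nodes at one end (D_6), so the type is D_6 (the algebra so(12)).

D_6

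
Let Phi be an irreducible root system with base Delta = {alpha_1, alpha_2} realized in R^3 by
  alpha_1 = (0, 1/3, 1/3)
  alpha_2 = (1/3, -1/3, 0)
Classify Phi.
Compute the Cartan integers a_ij = 2(alpha_i, alpha_j)/(alpha_j, alpha_j); the resulting 2x2 Cartan matrix is
[[2, -1], [-1, 2]].
All simple roots have the same length, so the diagram is simply laced. The associated Dynkin diagram is a chain of 2 nodes with single edges (A_2), so the type is A_2 (the algebra sl(3)).

A_2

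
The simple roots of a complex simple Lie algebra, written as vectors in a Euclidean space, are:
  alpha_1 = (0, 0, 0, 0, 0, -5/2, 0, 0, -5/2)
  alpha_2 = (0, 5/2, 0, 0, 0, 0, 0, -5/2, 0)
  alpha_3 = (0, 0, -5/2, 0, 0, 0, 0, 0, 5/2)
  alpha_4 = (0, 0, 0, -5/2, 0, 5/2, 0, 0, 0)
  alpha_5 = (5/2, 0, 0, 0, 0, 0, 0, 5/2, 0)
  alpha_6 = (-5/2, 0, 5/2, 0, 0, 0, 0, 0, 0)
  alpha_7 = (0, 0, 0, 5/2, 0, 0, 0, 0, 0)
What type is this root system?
Compute the Cartan integers a_ij = 2(alpha_i, alpha_j)/(alpha_j, alpha_j); the resulting 7x7 Cartan matrix is
[[2, 0, -1, -1, 0, 0, 0], [0, 2, 0, 0, -1, 0, 0], [-1, 0, 2, 0, 0, -1, 0], [-1, 0, 0, 2, 0, 0, -2], [0, -1, 0, 0, 2, -1, 0], [0, 0, -1, 0, -1, 2, 0], [0, 0, 0, -1, 0, 0, 2]].
The roots have two lengths (squared-length ratio 2:1); the short ones are alpha_{7}. The associated Dynkin diagram is a chain of 7 nodes with a double edge at one end; the terminal node there is the unique short simple root (B_7), so the type is B_7 (the algebra so(15)).

type B_7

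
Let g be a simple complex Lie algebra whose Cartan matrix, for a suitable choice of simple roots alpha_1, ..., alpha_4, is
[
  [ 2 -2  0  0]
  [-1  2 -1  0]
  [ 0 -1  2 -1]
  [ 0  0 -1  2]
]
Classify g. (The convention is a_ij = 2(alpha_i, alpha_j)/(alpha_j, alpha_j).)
C_4 (sp(8))

The matrix has rank 4 with 2's on the diagonal. Reading the off-diagonal entries as Dynkin edges (a single edge where a_ij = a_ji = -1; a double or triple edge where a_ij * a_ji = 2 or 3), the diagram is a chain of 4 nodes with a double edge at one end; the terminal node there is the unique long simple root (C_4). One simple-root ordering that puts it in standard form is (alpha_4, alpha_3, alpha_2, alpha_1). So the algebra is type C_4, i.e. sp(8).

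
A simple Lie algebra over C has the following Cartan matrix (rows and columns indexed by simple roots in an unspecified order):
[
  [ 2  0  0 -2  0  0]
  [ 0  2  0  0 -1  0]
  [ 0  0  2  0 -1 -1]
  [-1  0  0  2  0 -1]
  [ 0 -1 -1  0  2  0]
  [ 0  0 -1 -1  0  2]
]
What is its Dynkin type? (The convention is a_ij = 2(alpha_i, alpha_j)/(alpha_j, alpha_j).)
C_6 (sp(12))

The matrix has rank 6 with 2's on the diagonal. Reading the off-diagonal entries as Dynkin edges (a single edge where a_ij = a_ji = -1; a double or triple edge where a_ij * a_ji = 2 or 3), the diagram is a chain of 6 nodes with a double edge at one end; the terminal node there is the unique long simple root (C_6). One simple-root ordering that puts it in standard form is (alpha_2, alpha_5, alpha_3, alpha_6, alpha_4, alpha_1). So the algebra is type C_6, i.e. sp(12).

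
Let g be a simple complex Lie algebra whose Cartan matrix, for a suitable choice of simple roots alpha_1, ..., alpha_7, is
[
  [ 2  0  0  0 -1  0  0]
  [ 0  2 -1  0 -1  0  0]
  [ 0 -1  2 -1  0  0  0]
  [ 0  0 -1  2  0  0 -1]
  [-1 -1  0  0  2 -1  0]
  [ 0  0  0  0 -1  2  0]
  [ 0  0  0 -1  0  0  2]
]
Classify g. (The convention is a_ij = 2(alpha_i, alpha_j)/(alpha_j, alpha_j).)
type D_7

The matrix has rank 7 with 2's on the diagonal. Reading the off-diagonal entries as Dynkin edges (a single edge where a_ij = a_ji = -1; a double or triple edge where a_ij * a_ji = 2 or 3), the diagram is a chain of 5 nodes with a fork of two nodes at one end (D_7). One simple-root ordering that puts it in standard form is (alpha_7, alpha_4, alpha_3, alpha_2, alpha_5, alpha_6, alpha_1). So the algebra is type D_7, i.e. so(14).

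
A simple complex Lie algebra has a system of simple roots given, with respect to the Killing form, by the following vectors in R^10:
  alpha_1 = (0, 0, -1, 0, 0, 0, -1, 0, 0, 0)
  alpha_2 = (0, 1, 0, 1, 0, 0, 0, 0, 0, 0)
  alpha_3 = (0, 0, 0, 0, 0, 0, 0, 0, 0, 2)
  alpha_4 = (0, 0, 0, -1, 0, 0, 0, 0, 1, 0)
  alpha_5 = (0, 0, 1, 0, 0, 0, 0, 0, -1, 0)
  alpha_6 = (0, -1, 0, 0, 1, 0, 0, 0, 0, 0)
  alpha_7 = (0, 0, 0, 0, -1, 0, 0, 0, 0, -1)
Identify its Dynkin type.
Compute the Cartan integers a_ij = 2(alpha_i, alpha_j)/(alpha_j, alpha_j); the resulting 7x7 Cartan matrix is
[[2, 0, 0, 0, -1, 0, 0], [0, 2, 0, -1, 0, -1, 0], [0, 0, 2, 0, 0, 0, -2], [0, -1, 0, 2, -1, 0, 0], [-1, 0, 0, -1, 2, 0, 0], [0, -1, 0, 0, 0, 2, -1], [0, 0, -1, 0, 0, -1, 2]].
The roots have two lengths (squared-length ratio 2:1); the short ones are alpha_{1,2,4,5,6,7}. The associated Dynkin diagram is a chain of 7 nodes with a double edge at one end; the terminal node there is the unique long simple root (C_7), so the type is C_7 (the algebra sp(14)).

C_7 (sp(14))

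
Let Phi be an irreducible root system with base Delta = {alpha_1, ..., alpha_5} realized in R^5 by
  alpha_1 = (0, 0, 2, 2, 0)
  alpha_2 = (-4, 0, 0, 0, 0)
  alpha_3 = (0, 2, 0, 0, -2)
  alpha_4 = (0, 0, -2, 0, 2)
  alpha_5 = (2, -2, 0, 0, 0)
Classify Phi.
C5

Compute the Cartan integers a_ij = 2(alpha_i, alpha_j)/(alpha_j, alpha_j); the resulting 5x5 Cartan matrix is
[[2, 0, 0, -1, 0], [0, 2, 0, 0, -2], [0, 0, 2, -1, -1], [-1, 0, -1, 2, 0], [0, -1, -1, 0, 2]].
The roots have two lengths (squared-length ratio 2:1); the short ones are alpha_{1,3,4,5}. The associated Dynkin diagram is a chain of 5 nodes with a double edge at one end; the terminal node there is the unique long simple root (C_5), so the type is C_5 (the algebra sp(10)).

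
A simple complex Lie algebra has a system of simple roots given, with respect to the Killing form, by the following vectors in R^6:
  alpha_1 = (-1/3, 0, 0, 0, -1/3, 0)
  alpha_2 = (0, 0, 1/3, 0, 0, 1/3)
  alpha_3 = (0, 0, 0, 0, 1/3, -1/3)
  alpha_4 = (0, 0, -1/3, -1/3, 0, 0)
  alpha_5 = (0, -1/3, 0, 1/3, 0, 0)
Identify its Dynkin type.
A5

Compute the Cartan integers a_ij = 2(alpha_i, alpha_j)/(alpha_j, alpha_j); the resulting 5x5 Cartan matrix is
[[2, 0, -1, 0, 0], [0, 2, -1, -1, 0], [-1, -1, 2, 0, 0], [0, -1, 0, 2, -1], [0, 0, 0, -1, 2]].
All simple roots have the same length, so the diagram is simply laced. The associated Dynkin diagram is a chain of 5 nodes with single edges (A_5), so the type is A_5 (the algebra sl(6)).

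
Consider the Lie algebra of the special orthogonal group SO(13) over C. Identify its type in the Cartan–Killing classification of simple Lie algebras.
This is so(13) with 13 odd, which has dimension 13(13-1)/2 = 78 and rank (13-1)/2 = 6. In the classification of classical Lie algebras, the orthogonal algebra so(2n+1) in an odd number of variables has type B_n; here n = 6, so the Dynkin diagram is a chain of 6 nodes with a double edge at one end; the terminal node there is the unique short simple root (B_6). Hence the type is B_6.

B_6 (so(13))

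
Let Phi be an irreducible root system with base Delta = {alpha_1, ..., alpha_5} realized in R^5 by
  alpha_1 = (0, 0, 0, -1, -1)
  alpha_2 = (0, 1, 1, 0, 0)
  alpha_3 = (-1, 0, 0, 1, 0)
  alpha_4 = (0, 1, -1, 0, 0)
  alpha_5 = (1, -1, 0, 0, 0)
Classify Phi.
Compute the Cartan integers a_ij = 2(alpha_i, alpha_j)/(alpha_j, alpha_j); the resulting 5x5 Cartan matrix is
[[2, 0, -1, 0, 0], [0, 2, 0, 0, -1], [-1, 0, 2, 0, -1], [0, 0, 0, 2, -1], [0, -1, -1, -1, 2]].
All simple roots have the same length, so the diagram is simply laced. The associated Dynkin diagram is a chain of 3 nodes with a fork of two nodes at one end (D_5), so the type is D_5 (the algebra so(10)).

type D_5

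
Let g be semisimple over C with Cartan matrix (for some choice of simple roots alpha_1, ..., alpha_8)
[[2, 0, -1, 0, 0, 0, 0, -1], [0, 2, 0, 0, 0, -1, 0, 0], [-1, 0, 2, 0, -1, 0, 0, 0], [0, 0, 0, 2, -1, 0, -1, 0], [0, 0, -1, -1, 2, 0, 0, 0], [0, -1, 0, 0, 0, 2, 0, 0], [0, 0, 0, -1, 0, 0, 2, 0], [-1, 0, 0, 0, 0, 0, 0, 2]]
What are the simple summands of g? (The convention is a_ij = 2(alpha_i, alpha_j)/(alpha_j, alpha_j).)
The diagram associated to this matrix has two connected components: the simple roots {alpha_2, alpha_6} form a chain of 2 nodes with single edges (A_2), and {alpha_1, alpha_3, alpha_4, alpha_5, alpha_7, alpha_8} form a chain of 6 nodes with single edges (A_6). A semisimple Lie algebra decomposes uniquely as the direct sum of simple ideals, one per connected component of its Dynkin diagram, so g ≅ A_2 ⊕ A_6 (dimension 8 + 48 = 56).

A2 ⊕ A6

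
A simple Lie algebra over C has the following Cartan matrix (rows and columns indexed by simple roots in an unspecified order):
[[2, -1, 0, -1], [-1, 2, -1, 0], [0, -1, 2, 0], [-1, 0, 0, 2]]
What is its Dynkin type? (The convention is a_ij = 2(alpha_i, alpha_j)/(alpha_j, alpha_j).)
The matrix has rank 4 with 2's on the diagonal. Reading the off-diagonal entries as Dynkin edges (a single edge where a_ij = a_ji = -1; a double or triple edge where a_ij * a_ji = 2 or 3), the diagram is a chain of 4 nodes with single edges (A_4). One simple-root ordering that puts it in standard form is (alpha_3, alpha_2, alpha_1, alpha_4). So the algebra is type A_4, i.e. sl(5).

A4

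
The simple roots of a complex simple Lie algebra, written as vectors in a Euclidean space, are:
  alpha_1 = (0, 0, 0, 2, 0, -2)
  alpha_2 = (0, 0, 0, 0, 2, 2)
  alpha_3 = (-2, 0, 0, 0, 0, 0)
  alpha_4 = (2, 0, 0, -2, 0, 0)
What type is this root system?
B_4 (so(9))

Compute the Cartan integers a_ij = 2(alpha_i, alpha_j)/(alpha_j, alpha_j); the resulting 4x4 Cartan matrix is
[[2, -1, 0, -1], [-1, 2, 0, 0], [0, 0, 2, -1], [-1, 0, -2, 2]].
The roots have two lengths (squared-length ratio 2:1); the short ones are alpha_{3}. The associated Dynkin diagram is a chain of 4 nodes with a double edge at one end; the terminal node there is the unique short simple root (B_4), so the type is B_4 (the algebra so(9)).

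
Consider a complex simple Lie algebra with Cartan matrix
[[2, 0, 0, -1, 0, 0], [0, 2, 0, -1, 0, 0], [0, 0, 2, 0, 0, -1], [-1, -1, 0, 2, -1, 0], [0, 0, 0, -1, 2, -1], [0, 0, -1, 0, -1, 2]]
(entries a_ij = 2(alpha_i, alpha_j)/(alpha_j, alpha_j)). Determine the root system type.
The matrix has rank 6 with 2's on the diagonal. Reading the off-diagonal entries as Dynkin edges (a single edge where a_ij = a_ji = -1; a double or triple edge where a_ij * a_ji = 2 or 3), the diagram is a chain of 4 nodes with a fork of two nodes at one end (D_6). One simple-root ordering that puts it in standard form is (alpha_3, alpha_6, alpha_5, alpha_4, alpha_2, alpha_1). So the algebra is type D_6, i.e. so(12).

D6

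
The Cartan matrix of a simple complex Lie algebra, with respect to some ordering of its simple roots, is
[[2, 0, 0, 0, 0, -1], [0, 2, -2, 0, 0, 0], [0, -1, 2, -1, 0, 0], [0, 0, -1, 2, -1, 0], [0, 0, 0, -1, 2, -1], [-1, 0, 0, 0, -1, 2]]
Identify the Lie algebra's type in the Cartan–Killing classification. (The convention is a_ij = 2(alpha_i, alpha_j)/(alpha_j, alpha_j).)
The matrix has rank 6 with 2's on the diagonal. Reading the off-diagonal entries as Dynkin edges (a single edge where a_ij = a_ji = -1; a double or triple edge where a_ij * a_ji = 2 or 3), the diagram is a chain of 6 nodes with a double edge at one end; the terminal node there is the unique long simple root (C_6). One simple-root ordering that puts it in standard form is (alpha_1, alpha_6, alpha_5, alpha_4, alpha_3, alpha_2). So the algebra is type C_6, i.e. sp(12).

C_6 (sp(12))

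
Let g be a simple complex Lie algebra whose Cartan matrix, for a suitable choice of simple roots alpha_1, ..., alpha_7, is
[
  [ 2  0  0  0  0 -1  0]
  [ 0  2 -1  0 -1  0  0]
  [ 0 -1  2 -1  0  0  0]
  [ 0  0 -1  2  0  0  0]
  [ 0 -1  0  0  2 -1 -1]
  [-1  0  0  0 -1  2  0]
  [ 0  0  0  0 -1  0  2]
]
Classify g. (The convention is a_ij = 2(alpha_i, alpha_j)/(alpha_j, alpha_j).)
E_7

The matrix has rank 7 with 2's on the diagonal. Reading the off-diagonal entries as Dynkin edges (a single edge where a_ij = a_ji = -1; a double or triple edge where a_ij * a_ji = 2 or 3), the diagram is a chain of 6 nodes with one extra node attached to the third node from one end (E_7). One simple-root ordering that puts it in standard form is (alpha_1, alpha_7, alpha_6, alpha_5, alpha_2, alpha_3, alpha_4). So the algebra is type E_7.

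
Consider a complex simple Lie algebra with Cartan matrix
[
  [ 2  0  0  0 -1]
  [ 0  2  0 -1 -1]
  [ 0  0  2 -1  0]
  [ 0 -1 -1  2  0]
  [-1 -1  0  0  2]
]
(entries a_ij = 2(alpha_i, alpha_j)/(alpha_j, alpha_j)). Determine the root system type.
The matrix has rank 5 with 2's on the diagonal. Reading the off-diagonal entries as Dynkin edges (a single edge where a_ij = a_ji = -1; a double or triple edge where a_ij * a_ji = 2 or 3), the diagram is a chain of 5 nodes with single edges (A_5). One simple-root ordering that puts it in standard form is (alpha_3, alpha_4, alpha_2, alpha_5, alpha_1). So the algebra is type A_5, i.e. sl(6).

A5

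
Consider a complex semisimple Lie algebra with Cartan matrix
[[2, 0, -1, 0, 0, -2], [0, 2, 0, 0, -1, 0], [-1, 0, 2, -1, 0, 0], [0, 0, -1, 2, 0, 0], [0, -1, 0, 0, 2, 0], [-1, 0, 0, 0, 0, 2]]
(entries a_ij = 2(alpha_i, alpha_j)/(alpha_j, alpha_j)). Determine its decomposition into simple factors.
The diagram associated to this matrix has two connected components: the simple roots {alpha_2, alpha_5} form a chain of 2 nodes with single edges (A_2), and {alpha_1, alpha_3, alpha_4, alpha_6} form a chain of 4 nodes with a double edge at one end; the terminal node there is the unique short simple root (B_4). A semisimple Lie algebra decomposes uniquely as the direct sum of simple ideals, one per connected component of its Dynkin diagram, so g ≅ A_2 ⊕ B_4 (dimension 8 + 36 = 44).

A2 + B4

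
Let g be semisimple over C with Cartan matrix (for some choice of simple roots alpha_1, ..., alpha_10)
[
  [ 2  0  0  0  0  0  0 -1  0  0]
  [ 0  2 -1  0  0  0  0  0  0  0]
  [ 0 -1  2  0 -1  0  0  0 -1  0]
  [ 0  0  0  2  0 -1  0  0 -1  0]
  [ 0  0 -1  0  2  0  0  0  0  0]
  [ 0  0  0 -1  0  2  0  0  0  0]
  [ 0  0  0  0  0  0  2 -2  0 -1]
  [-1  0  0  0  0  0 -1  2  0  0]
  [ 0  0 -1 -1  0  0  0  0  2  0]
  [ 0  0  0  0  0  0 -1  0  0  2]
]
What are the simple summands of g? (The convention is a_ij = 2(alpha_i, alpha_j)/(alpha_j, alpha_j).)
The diagram associated to this matrix has two connected components: the simple roots {alpha_2, alpha_3, alpha_4, alpha_5, alpha_6, alpha_9} form a chain of 4 nodes with a fork of two nodes at one end (D_6), and {alpha_1, alpha_7, alpha_8, alpha_10} form a chain of 4 nodes with a double edge between the middle two (F_4). A semisimple Lie algebra decomposes uniquely as the direct sum of simple ideals, one per connected component of its Dynkin diagram, so g ≅ D_6 ⊕ F_4 (dimension 66 + 52 = 118).

D6 ⊕ F4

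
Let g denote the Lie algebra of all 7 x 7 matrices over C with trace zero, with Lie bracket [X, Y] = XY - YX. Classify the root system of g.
A_6 (sl(7))

This is sl(7), which has dimension 7^2 - 1 = 48 and rank 7 - 1 = 6 (a Cartan subalgebra is the diagonal traceless matrices). In the classification of classical Lie algebras, the special linear algebra sl(n+1) has type A_n; here n = 6, so the Dynkin diagram is a chain of 6 nodes with single edges (A_6). Hence the type is A_6.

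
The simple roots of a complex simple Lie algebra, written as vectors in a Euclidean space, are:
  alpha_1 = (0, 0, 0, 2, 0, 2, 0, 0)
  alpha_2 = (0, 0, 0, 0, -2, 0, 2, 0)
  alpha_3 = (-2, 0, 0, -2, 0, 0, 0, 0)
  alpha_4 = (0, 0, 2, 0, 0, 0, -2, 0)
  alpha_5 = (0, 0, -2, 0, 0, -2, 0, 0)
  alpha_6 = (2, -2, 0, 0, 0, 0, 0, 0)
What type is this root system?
A_6 (sl(7))

Compute the Cartan integers a_ij = 2(alpha_i, alpha_j)/(alpha_j, alpha_j); the resulting 6x6 Cartan matrix is
[[2, 0, -1, 0, -1, 0], [0, 2, 0, -1, 0, 0], [-1, 0, 2, 0, 0, -1], [0, -1, 0, 2, -1, 0], [-1, 0, 0, -1, 2, 0], [0, 0, -1, 0, 0, 2]].
All simple roots have the same length, so the diagram is simply laced. The associated Dynkin diagram is a chain of 6 nodes with single edges (A_6), so the type is A_6 (the algebra sl(7)).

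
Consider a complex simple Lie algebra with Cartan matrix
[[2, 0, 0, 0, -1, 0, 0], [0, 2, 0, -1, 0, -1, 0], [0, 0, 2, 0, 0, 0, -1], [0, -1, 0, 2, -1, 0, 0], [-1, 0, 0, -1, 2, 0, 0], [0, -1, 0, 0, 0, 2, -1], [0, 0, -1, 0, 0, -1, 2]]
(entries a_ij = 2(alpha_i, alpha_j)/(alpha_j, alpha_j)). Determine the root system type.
A_7

The matrix has rank 7 with 2's on the diagonal. Reading the off-diagonal entries as Dynkin edges (a single edge where a_ij = a_ji = -1; a double or triple edge where a_ij * a_ji = 2 or 3), the diagram is a chain of 7 nodes with single edges (A_7). One simple-root ordering that puts it in standard form is (alpha_3, alpha_7, alpha_6, alpha_2, alpha_4, alpha_5, alpha_1). So the algebra is type A_7, i.e. sl(8).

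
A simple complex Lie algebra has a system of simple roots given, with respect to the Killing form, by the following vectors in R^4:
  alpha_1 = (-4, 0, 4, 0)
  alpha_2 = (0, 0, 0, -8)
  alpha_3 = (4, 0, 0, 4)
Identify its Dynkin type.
Compute the Cartan integers a_ij = 2(alpha_i, alpha_j)/(alpha_j, alpha_j); the resulting 3x3 Cartan matrix is
[[2, 0, -1], [0, 2, -2], [-1, -1, 2]].
The roots have two lengths (squared-length ratio 2:1); the short ones are alpha_{1,3}. The associated Dynkin diagram is a chain of 3 nodes with a double edge at one end; the terminal node there is the unique long simple root (C_3), so the type is C_3 (the algebra sp(6)).

C_3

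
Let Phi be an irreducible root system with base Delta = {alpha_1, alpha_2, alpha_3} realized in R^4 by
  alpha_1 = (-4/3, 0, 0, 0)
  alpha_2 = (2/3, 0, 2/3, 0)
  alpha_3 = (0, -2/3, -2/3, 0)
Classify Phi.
Compute the Cartan integers a_ij = 2(alpha_i, alpha_j)/(alpha_j, alpha_j); the resulting 3x3 Cartan matrix is
[[2, -2, 0], [-1, 2, -1], [0, -1, 2]].
The roots have two lengths (squared-length ratio 2:1); the short ones are alpha_{2,3}. The associated Dynkin diagram is a chain of 3 nodes with a double edge at one end; the terminal node there is the unique long simple root (C_3), so the type is C_3 (the algebra sp(6)).

C_3 (sp(6))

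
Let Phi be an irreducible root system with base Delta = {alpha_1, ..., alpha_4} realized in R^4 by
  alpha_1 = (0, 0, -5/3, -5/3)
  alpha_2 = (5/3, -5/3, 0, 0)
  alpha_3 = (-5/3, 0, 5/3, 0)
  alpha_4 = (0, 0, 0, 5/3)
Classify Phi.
Compute the Cartan integers a_ij = 2(alpha_i, alpha_j)/(alpha_j, alpha_j); the resulting 4x4 Cartan matrix is
[[2, 0, -1, -2], [0, 2, -1, 0], [-1, -1, 2, 0], [-1, 0, 0, 2]].
The roots have two lengths (squared-length ratio 2:1); the short ones are alpha_{4}. The associated Dynkin diagram is a chain of 4 nodes with a double edge at one end; the terminal node there is the unique short simple root (B_4), so the type is B_4 (the algebra so(9)).

B4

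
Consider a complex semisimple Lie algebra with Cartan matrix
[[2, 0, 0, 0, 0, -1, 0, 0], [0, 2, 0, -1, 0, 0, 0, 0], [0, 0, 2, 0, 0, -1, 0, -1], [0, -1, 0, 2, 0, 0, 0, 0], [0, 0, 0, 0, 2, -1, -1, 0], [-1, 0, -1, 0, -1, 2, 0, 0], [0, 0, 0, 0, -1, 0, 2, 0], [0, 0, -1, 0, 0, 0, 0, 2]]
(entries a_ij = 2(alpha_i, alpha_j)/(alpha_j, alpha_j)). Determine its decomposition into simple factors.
The diagram associated to this matrix has two connected components: the simple roots {alpha_2, alpha_4} form a chain of 2 nodes with single edges (A_2), and {alpha_1, alpha_3, alpha_5, alpha_6, alpha_7, alpha_8} form a chain of 5 nodes with one extra node attached to the third node from one end (E_6). A semisimple Lie algebra decomposes uniquely as the direct sum of simple ideals, one per connected component of its Dynkin diagram, so g ≅ A_2 ⊕ E_6 (dimension 8 + 78 = 86).

type A_2 + type E_6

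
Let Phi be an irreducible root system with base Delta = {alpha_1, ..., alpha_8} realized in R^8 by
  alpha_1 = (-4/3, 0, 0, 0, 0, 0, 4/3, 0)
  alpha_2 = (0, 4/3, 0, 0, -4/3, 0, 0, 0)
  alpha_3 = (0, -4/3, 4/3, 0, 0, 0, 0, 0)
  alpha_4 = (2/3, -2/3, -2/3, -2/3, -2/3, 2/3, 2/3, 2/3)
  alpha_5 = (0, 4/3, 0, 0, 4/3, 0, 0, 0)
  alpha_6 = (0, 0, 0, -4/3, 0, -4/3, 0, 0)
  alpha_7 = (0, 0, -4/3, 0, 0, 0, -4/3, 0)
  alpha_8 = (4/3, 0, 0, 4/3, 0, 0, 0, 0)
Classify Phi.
Compute the Cartan integers a_ij = 2(alpha_i, alpha_j)/(alpha_j, alpha_j); the resulting 8x8 Cartan matrix is
[[2, 0, 0, 0, 0, 0, -1, -1], [0, 2, -1, 0, 0, 0, 0, 0], [0, -1, 2, 0, -1, 0, -1, 0], [0, 0, 0, 2, -1, 0, 0, 0], [0, 0, -1, -1, 2, 0, 0, 0], [0, 0, 0, 0, 0, 2, 0, -1], [-1, 0, -1, 0, 0, 0, 2, 0], [-1, 0, 0, 0, 0, -1, 0, 2]].
All simple roots have the same length, so the diagram is simply laced. The associated Dynkin diagram is a chain of 7 nodes with one extra node attached to the third node from one end (E_8), so the type is E_8.

E_8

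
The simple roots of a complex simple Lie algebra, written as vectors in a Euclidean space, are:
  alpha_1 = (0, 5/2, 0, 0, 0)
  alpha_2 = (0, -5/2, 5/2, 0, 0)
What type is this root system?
Compute the Cartan integers a_ij = 2(alpha_i, alpha_j)/(alpha_j, alpha_j); the resulting 2x2 Cartan matrix is
[[2, -1], [-2, 2]].
The roots have two lengths (squared-length ratio 2:1); the short ones are alpha_{1}. The associated Dynkin diagram is a chain of 2 nodes with a double edge at one end; the terminal node there is the unique short simple root (B_2), so the type is B_2 (the algebra so(5)).

B2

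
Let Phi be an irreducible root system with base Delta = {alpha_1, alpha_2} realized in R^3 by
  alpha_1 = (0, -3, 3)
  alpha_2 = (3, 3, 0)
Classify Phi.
A2

Compute the Cartan integers a_ij = 2(alpha_i, alpha_j)/(alpha_j, alpha_j); the resulting 2x2 Cartan matrix is
[[2, -1], [-1, 2]].
All simple roots have the same length, so the diagram is simply laced. The associated Dynkin diagram is a chain of 2 nodes with single edges (A_2), so the type is A_2 (the algebra sl(3)).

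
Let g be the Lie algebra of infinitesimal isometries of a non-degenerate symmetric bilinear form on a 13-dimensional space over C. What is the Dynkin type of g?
This is so(13) with 13 odd, which has dimension 13(13-1)/2 = 78 and rank (13-1)/2 = 6. In the classification of classical Lie algebras, the orthogonal algebra so(2n+1) in an odd number of variables has type B_n; here n = 6, so the Dynkin diagram is a chain of 6 nodes with a double edge at one end; the terminal node there is the unique short simple root (B_6). Hence the type is B_6.

B_6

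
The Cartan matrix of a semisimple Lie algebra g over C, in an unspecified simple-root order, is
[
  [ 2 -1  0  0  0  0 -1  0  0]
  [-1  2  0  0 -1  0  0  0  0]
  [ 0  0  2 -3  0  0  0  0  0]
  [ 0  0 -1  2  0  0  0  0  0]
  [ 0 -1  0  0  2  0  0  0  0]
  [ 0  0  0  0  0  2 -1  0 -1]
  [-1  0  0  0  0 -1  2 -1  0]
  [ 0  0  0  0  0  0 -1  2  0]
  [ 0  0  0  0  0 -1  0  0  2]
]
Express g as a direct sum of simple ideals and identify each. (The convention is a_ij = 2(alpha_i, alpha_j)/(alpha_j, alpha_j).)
E7 ⊕ G2

The diagram associated to this matrix has two connected components: the simple roots {alpha_1, alpha_2, alpha_5, alpha_6, alpha_7, alpha_8, alpha_9} form a chain of 6 nodes with one extra node attached to the third node from one end (E_7), and {alpha_3, alpha_4} form two nodes joined by a triple edge (G_2). A semisimple Lie algebra decomposes uniquely as the direct sum of simple ideals, one per connected component of its Dynkin diagram, so g ≅ E_7 ⊕ G_2 (dimension 133 + 14 = 147).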